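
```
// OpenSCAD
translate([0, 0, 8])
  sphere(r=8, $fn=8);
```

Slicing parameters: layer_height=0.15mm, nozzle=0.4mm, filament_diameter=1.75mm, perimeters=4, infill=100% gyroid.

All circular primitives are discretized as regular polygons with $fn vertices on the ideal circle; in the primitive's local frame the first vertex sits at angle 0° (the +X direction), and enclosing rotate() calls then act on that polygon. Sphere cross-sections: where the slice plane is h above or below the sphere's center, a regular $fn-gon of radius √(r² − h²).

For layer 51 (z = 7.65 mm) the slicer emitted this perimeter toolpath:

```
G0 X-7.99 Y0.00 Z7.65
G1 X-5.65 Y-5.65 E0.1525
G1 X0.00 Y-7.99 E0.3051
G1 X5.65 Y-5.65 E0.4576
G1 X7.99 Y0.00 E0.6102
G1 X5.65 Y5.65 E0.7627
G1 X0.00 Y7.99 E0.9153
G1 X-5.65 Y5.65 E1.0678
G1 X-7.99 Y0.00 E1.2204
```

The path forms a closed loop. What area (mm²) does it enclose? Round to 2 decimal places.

Apply the shoelace formula to the sequence of (X, Y) vertices; enclosed area = 180.57 mm².

180.57 mm²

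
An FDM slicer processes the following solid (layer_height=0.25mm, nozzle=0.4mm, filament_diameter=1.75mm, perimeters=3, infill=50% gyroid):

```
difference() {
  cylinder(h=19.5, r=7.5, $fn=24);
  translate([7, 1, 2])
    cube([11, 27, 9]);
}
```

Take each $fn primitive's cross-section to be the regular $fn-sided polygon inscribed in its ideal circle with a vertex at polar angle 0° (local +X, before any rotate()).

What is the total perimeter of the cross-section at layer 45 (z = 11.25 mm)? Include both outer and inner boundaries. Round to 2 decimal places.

46.99 mm

At z = 11.25 mm: the cylinder: section is a regular 24-gon, circumradius r=7.5 (perimeter = 2·24·7.500·sin(180°/24) = 46.99 mm); the cube at (7, 1) is not intersected at this z (z outside [2, 11]); After the difference (first − rest): none of the subtracted shapes is present at this height, so the r=7.5 cylinder is unchanged — boundary = 46.99 mm. Overall, the cross-section is a single solid region. Total boundary length (outer) = 46.99 mm.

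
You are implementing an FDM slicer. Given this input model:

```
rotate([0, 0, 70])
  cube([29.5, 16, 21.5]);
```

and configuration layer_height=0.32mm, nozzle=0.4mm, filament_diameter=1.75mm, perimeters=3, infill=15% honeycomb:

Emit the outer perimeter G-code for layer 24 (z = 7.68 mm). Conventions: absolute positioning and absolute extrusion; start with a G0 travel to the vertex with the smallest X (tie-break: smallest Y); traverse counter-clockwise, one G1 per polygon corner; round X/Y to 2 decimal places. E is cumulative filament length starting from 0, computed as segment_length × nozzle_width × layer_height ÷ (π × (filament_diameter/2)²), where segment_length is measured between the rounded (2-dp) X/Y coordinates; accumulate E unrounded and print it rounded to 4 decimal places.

G0 X-15.04 Y5.47 Z7.68
G1 X0.00 Y0.00 E0.8517
G1 X10.09 Y27.72 E2.4215
G1 X-4.95 Y33.19 E3.2732
G1 X-15.04 Y5.47 E4.8430

At z = 7.68 mm: the cube (footprint 29.5×16) is included at this height; (whole slice rotated 70° about Z — lengths, areas and connectivity unchanged). The outline is a single polygon with 4 vertices. Extrusion per mm of travel: 0.4 × 0.32 / (π × 0.875²) = 0.053216. Accumulating E over each segment gives final E = 4.8430.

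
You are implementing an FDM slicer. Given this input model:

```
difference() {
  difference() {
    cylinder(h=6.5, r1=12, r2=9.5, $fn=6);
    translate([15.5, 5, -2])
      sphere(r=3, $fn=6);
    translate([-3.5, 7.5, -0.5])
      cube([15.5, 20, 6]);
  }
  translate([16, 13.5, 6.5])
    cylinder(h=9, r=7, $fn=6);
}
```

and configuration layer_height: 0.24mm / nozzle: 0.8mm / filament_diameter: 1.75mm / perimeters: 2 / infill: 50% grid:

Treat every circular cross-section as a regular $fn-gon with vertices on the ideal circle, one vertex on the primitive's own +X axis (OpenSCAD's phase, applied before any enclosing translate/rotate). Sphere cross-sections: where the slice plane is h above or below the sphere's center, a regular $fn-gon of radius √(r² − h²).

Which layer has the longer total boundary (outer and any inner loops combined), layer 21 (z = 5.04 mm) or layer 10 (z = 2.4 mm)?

layer 10 (z = 2.4 mm)

Layer 21 (z = 5.04): the cone contributes a regular 6-gon of circumradius 10.062 (interpolated between r1=12 and r2=9.5 at t=0.775) (perimeter = 2·6·10.062·sin(180°/6) = 60.37 mm); the sphere at (15.5, 5) is not intersected at this z (|z−center|=7.040 > r=3); the 15.5×20 cube at (-3.5, 7.5) contributes its full rectangle (perimeter 71.00 mm); Subtracting the remaining from the first: starting from the cone, the 15.5×20 cube at (-3.5, 7.5) partially overlaps it — only the 10.78 mm² overlap (of its 310.00 mm²) is removed, clipping the outline — boundary = 60.88 mm; the cylinder at (16, 13.5) does not reach this height (z outside [6.5, 15.5]); After the difference (first − rest): none of the subtracted shapes is present at this height, so that combined region is unchanged — boundary = 60.88 mm. So its perimeter = 60.88 mm. Layer 10 (z = 2.4): the cone (r1=12→r2=9.5) has section circumradius 11.077 here — a regular 6-gon (perimeter = 2·6·11.077·sin(180°/6) = 66.46 mm); the sphere at (15.5, 5) does not reach this height (|z−center|=4.400 > r=3); the cube at (-3.5, 7.5) is present — its section is the full 15.5×20 rectangle (perimeter 71.00 mm); Taking the first minus the rest: starting from the cone, the 15.5×20 cube at (-3.5, 7.5) partially overlaps it — only the 20.18 mm² overlap (of its 310.00 mm²) is removed, clipping the outline — boundary = 67.35 mm; the cylinder at (16, 13.5) does not reach this height (z outside [6.5, 15.5]); Subtracting the remaining from the first: none of the subtracted shapes is present at this height, so that combined region is unchanged — boundary = 67.35 mm. So its perimeter = 67.35 mm. Layer 10 is larger (67.35 vs 60.88 mm).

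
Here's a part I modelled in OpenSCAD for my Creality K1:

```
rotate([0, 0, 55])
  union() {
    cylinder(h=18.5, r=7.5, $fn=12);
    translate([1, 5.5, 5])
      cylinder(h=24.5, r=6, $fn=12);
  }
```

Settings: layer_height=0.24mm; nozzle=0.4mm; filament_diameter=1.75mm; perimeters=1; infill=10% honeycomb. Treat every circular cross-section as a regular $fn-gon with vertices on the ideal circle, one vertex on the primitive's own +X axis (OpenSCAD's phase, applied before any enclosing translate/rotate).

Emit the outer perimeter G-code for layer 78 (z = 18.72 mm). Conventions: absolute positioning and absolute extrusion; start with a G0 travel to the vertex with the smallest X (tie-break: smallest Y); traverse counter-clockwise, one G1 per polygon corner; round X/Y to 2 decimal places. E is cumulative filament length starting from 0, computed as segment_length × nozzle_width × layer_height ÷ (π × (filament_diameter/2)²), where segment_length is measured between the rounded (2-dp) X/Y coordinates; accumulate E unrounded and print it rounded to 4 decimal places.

At z = 18.72 mm: the cylinder is not intersected at this z (z outside [0, 18.5]); the r=6 cylinder at (1, 5.5) contributes a regular 12-gon of circumradius 6; Taking the union: only the r=6 cylinder at (1, 5.5) is present, so the union is just that shape — 1 connected region; (whole slice rotated 55° about Z — lengths, areas and connectivity unchanged). The outline is a single polygon with 12 vertices. Extrusion per mm of travel: 0.4 × 0.24 / (π × 0.875²) = 0.039912. Accumulating E over each segment gives final E = 1.4876.

G0 X-9.91 Y4.50 Z18.72
G1 X-9.37 Y1.44 E0.1240
G1 X-7.37 Y-0.94 E0.2481
G1 X-4.45 Y-2.00 E0.3721
G1 X-1.40 Y-1.46 E0.4957
G1 X0.98 Y0.53 E0.6195
G1 X2.05 Y3.45 E0.7436
G1 X1.51 Y6.51 E0.8677
G1 X-0.49 Y8.89 E0.9917
G1 X-3.41 Y9.95 E1.1157
G1 X-6.47 Y9.41 E1.2397
G1 X-8.85 Y7.42 E1.3636
G1 X-9.91 Y4.50 E1.4876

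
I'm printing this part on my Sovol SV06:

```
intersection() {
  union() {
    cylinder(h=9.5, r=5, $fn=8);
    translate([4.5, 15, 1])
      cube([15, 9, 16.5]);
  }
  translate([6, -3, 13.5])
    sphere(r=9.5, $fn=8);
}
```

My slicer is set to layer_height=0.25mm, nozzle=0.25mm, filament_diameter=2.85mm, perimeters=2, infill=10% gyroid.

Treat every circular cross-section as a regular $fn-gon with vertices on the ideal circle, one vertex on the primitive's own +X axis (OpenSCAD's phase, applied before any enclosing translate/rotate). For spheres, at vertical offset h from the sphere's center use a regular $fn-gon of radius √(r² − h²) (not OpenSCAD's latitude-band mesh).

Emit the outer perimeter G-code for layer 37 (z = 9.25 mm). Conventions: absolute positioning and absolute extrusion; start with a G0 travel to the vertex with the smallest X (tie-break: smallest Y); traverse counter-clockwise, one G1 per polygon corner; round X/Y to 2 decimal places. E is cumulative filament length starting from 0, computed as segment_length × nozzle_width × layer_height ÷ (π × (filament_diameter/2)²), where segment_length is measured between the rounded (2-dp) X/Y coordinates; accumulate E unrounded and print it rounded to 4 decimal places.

G0 X-2.50 Y-3.00 Z9.25
G1 X-2.01 Y-4.17 E0.0124
G1 X0.00 Y-5.00 E0.0337
G1 X3.54 Y-3.54 E0.0712
G1 X5.00 Y0.00 E0.1088
G1 X3.54 Y3.54 E0.1463
G1 X2.40 Y4.01 E0.1584
G1 X-0.01 Y3.01 E0.1839
G1 X-2.50 Y-3.00 E0.2477

At z = 9.25 mm: the cylinder: section is a regular 8-gon, circumradius r=5; the cube at (4.5, 15) (footprint 15×9) is included at this height; Taking the union: the 2 present regions are separate (no shared area or edge), so areas and boundary lengths simply add and each stays a separate island — 2 connected regions; the r=9.5 sphere at (6, -3) slices to a regular 8-gon of circumradius 8.496 (√(r²−h²) with h=4.25 from center); Keeping only the common overlap: the r=9.5 sphere at (6, -3) partially overlaps that combined region; clipping to the common part keeps 43.96 mm² — 1 connected region. The outline is a single polygon with 8 vertices. Extrusion per mm of travel: 0.25 × 0.25 / (π × 1.425²) = 0.009797. Accumulating E over each segment gives final E = 0.2477.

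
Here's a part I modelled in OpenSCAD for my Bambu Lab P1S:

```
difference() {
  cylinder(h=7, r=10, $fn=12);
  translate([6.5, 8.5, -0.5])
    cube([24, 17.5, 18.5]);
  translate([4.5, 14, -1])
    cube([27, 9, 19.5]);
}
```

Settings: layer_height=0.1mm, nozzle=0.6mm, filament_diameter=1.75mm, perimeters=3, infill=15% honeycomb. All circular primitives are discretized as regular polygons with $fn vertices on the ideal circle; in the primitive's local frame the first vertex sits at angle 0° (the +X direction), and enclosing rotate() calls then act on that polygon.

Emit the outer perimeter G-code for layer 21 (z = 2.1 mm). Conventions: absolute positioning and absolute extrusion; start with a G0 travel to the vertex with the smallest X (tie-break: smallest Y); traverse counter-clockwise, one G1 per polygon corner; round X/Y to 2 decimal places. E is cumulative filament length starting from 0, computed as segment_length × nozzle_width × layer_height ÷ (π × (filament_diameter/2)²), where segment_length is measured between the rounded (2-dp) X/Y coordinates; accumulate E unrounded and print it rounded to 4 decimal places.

At z = 2.1 mm: the r=10 cylinder contributes a regular 12-gon of circumradius 10; the cube at (6.5, 8.5) is present — its section is the full 24×17.5 rectangle; the 27×9 cube at (4.5, 14) contributes its full rectangle; Taking the first minus the rest: starting from the r=10 cylinder, the 24×17.5 cube at (6.5, 8.5) misses the remaining region (no effect); the 27×9 cube at (4.5, 14) misses the remaining region (no effect) — 1 connected region. The outline is a single polygon with 12 vertices. Extrusion per mm of travel: 0.6 × 0.1 / (π × 0.875²) = 0.024945. Accumulating E over each segment gives final E = 1.5495.

G0 X-10.00 Y0.00 Z2.10
G1 X-8.66 Y-5.00 E0.1291
G1 X-5.00 Y-8.66 E0.2582
G1 X0.00 Y-10.00 E0.3874
G1 X5.00 Y-8.66 E0.5165
G1 X8.66 Y-5.00 E0.6456
G1 X10.00 Y0.00 E0.7747
G1 X8.66 Y5.00 E0.9039
G1 X5.00 Y8.66 E1.0330
G1 X0.00 Y10.00 E1.1621
G1 X-5.00 Y8.66 E1.2912
G1 X-8.66 Y5.00 E1.4204
G1 X-10.00 Y0.00 E1.5495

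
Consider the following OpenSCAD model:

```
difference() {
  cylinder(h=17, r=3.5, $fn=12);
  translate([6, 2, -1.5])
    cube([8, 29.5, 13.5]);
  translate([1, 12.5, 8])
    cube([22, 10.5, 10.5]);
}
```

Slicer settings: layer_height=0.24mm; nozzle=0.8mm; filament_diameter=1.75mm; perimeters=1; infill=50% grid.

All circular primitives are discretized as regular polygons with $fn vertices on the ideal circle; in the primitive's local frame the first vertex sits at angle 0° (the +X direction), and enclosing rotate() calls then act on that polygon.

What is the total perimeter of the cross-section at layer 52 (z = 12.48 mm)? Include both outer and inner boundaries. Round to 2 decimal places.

At z = 12.48 mm: the r=3.5 cylinder contributes a regular 12-gon of circumradius 3.5 (perimeter = 2·12·3.500·sin(180°/12) = 21.74 mm); the cube at (6, 2) is not intersected at this z (z outside [-1.5, 12]); the cube at (1, 12.5) (footprint 22×10.5) is included at this height (perimeter 65.00 mm); Taking the first minus the rest: starting from the r=3.5 cylinder, the 22×10.5 cube at (1, 12.5) misses the remaining region (no effect) — boundary = 21.74 mm. Overall, the cross-section is a single solid region. Total boundary length (outer) = 21.74 mm.

21.74 mm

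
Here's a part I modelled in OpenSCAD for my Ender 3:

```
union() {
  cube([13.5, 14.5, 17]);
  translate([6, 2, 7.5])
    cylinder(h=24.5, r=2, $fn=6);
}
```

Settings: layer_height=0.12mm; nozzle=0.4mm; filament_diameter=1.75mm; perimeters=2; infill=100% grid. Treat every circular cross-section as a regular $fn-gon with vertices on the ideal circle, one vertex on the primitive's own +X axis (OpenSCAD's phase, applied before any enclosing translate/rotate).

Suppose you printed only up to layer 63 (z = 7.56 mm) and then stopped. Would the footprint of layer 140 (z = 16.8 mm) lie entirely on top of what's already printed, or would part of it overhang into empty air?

Compare the two slices. At z = 7.56: the cube is present — its section is the full 13.5×14.5 rectangle (area 195.75 mm²); the cylinder at (6, 2): section is a regular 6-gon, circumradius r=2 (area = (6/2)·2.000²·sin(360°/6) = 10.39 mm²); Taking the union: the r=2 cylinder at (6, 2) lies entirely inside the 13.5×14.5 cube, so the union is just the 13.5×14.5 cube — area = 195.75 mm². At z = 16.8: the cube (footprint 13.5×14.5) is included at this height (area 195.75 mm²); the cylinder at (6, 2): section is a regular 6-gon, circumradius r=2 (area = (6/2)·2.000²·sin(360°/6) = 10.39 mm²); Taking the union: the r=2 cylinder at (6, 2) lies entirely inside the 13.5×14.5 cube, so the union is just the 13.5×14.5 cube — area = 195.75 mm². Checking containment: the cross-section at z = 16.8 is a subset of the cross-section at z = 7.56.

entirely on top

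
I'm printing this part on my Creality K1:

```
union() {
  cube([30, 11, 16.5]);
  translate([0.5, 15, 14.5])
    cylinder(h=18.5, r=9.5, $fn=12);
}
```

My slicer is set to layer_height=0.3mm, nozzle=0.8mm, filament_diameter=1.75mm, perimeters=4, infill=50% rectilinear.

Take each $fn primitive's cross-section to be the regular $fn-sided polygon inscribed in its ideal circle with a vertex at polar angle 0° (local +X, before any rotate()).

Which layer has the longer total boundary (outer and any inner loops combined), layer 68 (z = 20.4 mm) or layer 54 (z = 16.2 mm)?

Layer 68 (z = 20.4): the cube is absent (z outside [0, 16.5]); the r=9.5 cylinder at (0.5, 15) gives a regular 12-gon of circumradius 9.5 (constant along its height) (perimeter = 2·12·9.500·sin(180°/12) = 59.01 mm); Merging all regions: only the r=9.5 cylinder at (0.5, 15) is present, so the union is just that shape — boundary = 59.01 mm. So its perimeter = 59.01 mm. Layer 54 (z = 16.2): the 30×11 cube contributes its full rectangle (perimeter 82.00 mm); the cylinder at (0.5, 15): section is a regular 12-gon, circumradius r=9.5 (perimeter = 2·12·9.500·sin(180°/12) = 59.01 mm); Taking the union: the regions partially overlap (shared area 34.55 mm²), so the edge portions inside another operand are dropped and the merged outline is re-measured after clipping — boundary = 115.59 mm. So its perimeter = 115.59 mm. Layer 54 is larger (115.59 vs 59.01 mm).

layer 54 (z = 16.2 mm)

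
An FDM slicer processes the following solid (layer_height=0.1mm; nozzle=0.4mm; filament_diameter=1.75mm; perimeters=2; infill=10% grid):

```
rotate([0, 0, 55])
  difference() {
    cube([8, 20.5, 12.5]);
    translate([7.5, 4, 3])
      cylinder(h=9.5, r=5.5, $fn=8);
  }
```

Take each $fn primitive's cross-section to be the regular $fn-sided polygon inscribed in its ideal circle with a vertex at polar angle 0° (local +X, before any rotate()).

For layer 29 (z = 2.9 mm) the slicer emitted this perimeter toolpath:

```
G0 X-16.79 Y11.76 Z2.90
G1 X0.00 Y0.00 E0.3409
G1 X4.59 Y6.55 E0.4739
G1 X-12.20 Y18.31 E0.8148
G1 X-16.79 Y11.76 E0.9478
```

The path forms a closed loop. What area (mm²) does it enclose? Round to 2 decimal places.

163.95 mm²

Apply the shoelace formula to the sequence of (X, Y) vertices; enclosed area = 163.95 mm².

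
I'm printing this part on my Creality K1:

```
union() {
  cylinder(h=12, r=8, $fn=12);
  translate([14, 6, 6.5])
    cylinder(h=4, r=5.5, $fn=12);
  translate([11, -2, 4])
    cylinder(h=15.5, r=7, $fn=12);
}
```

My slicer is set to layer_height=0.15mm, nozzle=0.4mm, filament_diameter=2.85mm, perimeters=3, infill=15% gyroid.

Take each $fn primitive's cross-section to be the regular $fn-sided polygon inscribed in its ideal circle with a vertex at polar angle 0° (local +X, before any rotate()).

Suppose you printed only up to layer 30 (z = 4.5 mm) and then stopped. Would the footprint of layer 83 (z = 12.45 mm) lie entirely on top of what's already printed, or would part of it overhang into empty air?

entirely on top

Compare the two slices. At z = 4.5: the r=8 cylinder contributes a regular 12-gon of circumradius 8 (area = (12/2)·8.000²·sin(360°/12) = 192.00 mm²); the cylinder at (14, 6) does not reach this height (z outside [6.5, 10.5]); the r=7 cylinder at (11, -2) contributes a regular 12-gon of circumradius 7 (area = (12/2)·7.000²·sin(360°/12) = 147.00 mm²); Combining (union): the regions partially overlap — summed areas 339.00 mm² minus the doubly-counted overlap 22.39 mm² gives 316.61 mm² — area = 316.61 mm². At z = 12.45: the cylinder is absent (z outside [0, 12]); the cylinder at (14, 6) is not intersected at this z (z outside [6.5, 10.5]); the cylinder at (11, -2): section is a regular 12-gon, circumradius r=7 (area = (12/2)·7.000²·sin(360°/12) = 147.00 mm²); Merging all regions: only the r=7 cylinder at (11, -2) is present, so the union is just that shape — area = 147.00 mm². Checking containment: the cross-section at z = 12.45 is a subset of the cross-section at z = 4.5.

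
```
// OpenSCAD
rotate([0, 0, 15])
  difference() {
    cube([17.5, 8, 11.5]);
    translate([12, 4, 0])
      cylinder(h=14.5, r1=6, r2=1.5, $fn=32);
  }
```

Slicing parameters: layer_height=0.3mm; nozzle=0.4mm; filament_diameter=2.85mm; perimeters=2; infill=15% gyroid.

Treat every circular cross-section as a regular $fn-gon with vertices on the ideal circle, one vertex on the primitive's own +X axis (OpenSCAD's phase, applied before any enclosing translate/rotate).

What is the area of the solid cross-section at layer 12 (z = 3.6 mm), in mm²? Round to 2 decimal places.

At z = 3.6 mm: the cube (footprint 17.5×8) is included at this height (area 140.00 mm²); the cone at (12, 4): at t=0.248 of its height the radius interpolates to r₁+(r₂−r₁)t = 4.883, giving a regular 32-gon of that circumradius (area = (32/2)·4.883²·sin(360°/32) = 74.42 mm²); After the difference (first − rest): starting from the 17.5×8 cube (140.00 mm²), the cone at (12, 4) partially overlaps it — only the 67.88 mm² overlap (of its 74.42 mm²) is removed, clipping the outline — area = 72.12 mm²; (whole slice rotated 15° about Z — lengths, areas and connectivity unchanged). Overall, the cross-section has 2 separate islands. Net area = 72.12 mm².

72.12 mm²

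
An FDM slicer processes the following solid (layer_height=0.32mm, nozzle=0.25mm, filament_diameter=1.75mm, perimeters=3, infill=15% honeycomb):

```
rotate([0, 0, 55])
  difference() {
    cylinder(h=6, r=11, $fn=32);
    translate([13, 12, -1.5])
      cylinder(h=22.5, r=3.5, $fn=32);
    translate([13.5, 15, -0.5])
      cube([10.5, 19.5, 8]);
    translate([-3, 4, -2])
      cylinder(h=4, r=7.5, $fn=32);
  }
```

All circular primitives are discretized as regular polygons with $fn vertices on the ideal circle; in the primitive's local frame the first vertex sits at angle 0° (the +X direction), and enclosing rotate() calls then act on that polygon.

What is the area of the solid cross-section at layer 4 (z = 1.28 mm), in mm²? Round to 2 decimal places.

216.37 mm²

At z = 1.28 mm: the cylinder: section is a regular 32-gon, circumradius r=11 (area = (32/2)·11.000²·sin(360°/32) = 377.69 mm²); the r=3.5 cylinder at (13, 12) gives a regular 32-gon of circumradius 3.5 (constant along its height) (area = (32/2)·3.500²·sin(360°/32) = 38.24 mm²); the 10.5×19.5 cube at (13.5, 15) contributes its full rectangle (area 204.75 mm²); the r=7.5 cylinder at (-3, 4) gives a regular 32-gon of circumradius 7.5 (constant along its height) (area = (32/2)·7.500²·sin(360°/32) = 175.58 mm²); After the difference (first − rest): starting from the r=11 cylinder (377.69 mm²), the r=3.5 cylinder at (13, 12) misses the remaining region (no effect); the 10.5×19.5 cube at (13.5, 15) misses the remaining region (no effect); the r=7.5 cylinder at (-3, 4) partially overlaps it — only the 161.33 mm² overlap (of its 175.58 mm²) is removed, clipping the outline — area = 216.37 mm²; (whole slice rotated 55° about Z — lengths, areas and connectivity unchanged). Overall, the cross-section is a single solid region. Net area = 216.37 mm².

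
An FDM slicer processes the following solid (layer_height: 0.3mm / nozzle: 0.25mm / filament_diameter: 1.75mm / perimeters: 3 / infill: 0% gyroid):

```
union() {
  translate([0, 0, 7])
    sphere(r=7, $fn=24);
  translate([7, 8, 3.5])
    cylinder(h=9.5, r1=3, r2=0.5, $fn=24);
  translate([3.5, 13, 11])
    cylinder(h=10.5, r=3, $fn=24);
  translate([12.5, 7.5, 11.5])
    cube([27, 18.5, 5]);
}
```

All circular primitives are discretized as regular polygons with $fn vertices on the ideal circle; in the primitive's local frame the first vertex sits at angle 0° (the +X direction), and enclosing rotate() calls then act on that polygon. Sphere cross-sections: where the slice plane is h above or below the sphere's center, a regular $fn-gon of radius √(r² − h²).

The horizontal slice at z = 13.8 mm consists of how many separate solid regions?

At z = 13.8 mm: the r=7 sphere slices to a regular 24-gon of circumradius 1.661 (√(r²−h²) with h=6.8 from center); the cone at (7, 8) is absent (z outside [3.5, 13]); the cylinder at (3.5, 13): section is a regular 24-gon, circumradius r=3; the 27×18.5 cube at (12.5, 7.5) contributes its full rectangle; Taking the union: the 3 present regions are separate (no shared area or edge), so areas and boundary lengths simply add and each stays a separate island — 3 connected regions. The result has 3 disconnected regions.

3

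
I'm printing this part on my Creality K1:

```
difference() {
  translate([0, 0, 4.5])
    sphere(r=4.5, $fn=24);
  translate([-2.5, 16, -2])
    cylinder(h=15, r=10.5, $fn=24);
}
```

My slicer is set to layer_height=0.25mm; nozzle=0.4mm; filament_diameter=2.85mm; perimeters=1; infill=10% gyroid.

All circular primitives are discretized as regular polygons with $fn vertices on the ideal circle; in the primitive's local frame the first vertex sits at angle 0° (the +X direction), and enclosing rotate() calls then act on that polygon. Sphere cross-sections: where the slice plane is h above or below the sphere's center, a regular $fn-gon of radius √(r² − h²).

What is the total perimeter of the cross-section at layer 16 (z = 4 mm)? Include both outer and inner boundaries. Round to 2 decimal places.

At z = 4 mm: the r=4.5 sphere contributes a regular 24-gon of circumradius √(4.5²−0.5²) = 4.472 (perimeter = 2·24·4.472·sin(180°/24) = 28.02 mm); the cylinder at (-2.5, 16): section is a regular 24-gon, circumradius r=10.5 (perimeter = 2·24·10.500·sin(180°/24) = 65.79 mm); After the difference (first − rest): starting from the r=4.5 sphere, the r=10.5 cylinder at (-2.5, 16) misses the remaining region (no effect) — boundary = 28.02 mm. Overall, the cross-section is a single solid region. Total boundary length (outer) = 28.02 mm.

28.02 mm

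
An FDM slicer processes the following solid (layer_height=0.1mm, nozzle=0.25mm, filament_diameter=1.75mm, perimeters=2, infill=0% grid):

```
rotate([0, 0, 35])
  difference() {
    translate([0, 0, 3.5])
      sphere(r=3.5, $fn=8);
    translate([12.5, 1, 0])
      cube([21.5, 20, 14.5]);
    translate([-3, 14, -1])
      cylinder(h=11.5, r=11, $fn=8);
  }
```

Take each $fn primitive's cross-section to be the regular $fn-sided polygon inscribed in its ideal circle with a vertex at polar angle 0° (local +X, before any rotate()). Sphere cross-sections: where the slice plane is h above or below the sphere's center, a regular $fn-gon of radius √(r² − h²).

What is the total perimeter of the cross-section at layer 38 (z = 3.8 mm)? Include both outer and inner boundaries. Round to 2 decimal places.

At z = 3.8 mm: the r=3.5 sphere contributes a regular 8-gon of circumradius √(3.5²−0.3²) = 3.487 (perimeter = 2·8·3.487·sin(180°/8) = 21.35 mm); the 21.5×20 cube at (12.5, 1) contributes its full rectangle (perimeter 83.00 mm); the r=11 cylinder at (-3, 14) gives a regular 8-gon of circumradius 11 (constant along its height) (perimeter = 2·8·11.000·sin(180°/8) = 67.35 mm); After the difference (first − rest): starting from the r=3.5 sphere, the 21.5×20 cube at (12.5, 1) misses the remaining region (no effect); the r=11 cylinder at (-3, 14) misses the remaining region (no effect) — boundary = 21.35 mm; (whole slice rotated 35° about Z — lengths, areas and connectivity unchanged). Overall, the cross-section is a single solid region. Total boundary length (outer) = 21.35 mm.

21.35 mm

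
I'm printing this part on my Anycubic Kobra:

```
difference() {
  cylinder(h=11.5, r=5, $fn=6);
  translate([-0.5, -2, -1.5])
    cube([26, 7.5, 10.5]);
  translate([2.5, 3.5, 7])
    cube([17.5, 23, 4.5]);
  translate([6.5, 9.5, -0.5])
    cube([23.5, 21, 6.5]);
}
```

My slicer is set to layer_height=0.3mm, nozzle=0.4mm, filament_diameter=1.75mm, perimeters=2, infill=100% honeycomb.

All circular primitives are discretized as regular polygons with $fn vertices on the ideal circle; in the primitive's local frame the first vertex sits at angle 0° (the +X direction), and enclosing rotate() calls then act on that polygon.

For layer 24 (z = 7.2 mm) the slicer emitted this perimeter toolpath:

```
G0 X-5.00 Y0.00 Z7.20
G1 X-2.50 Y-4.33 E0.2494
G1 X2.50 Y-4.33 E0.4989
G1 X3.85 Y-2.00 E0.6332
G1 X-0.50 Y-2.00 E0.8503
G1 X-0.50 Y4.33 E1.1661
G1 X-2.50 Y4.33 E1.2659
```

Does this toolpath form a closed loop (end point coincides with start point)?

no

Start point (G0): (-5.00, 0.00). End point (last G1): the path does not return to the start — open.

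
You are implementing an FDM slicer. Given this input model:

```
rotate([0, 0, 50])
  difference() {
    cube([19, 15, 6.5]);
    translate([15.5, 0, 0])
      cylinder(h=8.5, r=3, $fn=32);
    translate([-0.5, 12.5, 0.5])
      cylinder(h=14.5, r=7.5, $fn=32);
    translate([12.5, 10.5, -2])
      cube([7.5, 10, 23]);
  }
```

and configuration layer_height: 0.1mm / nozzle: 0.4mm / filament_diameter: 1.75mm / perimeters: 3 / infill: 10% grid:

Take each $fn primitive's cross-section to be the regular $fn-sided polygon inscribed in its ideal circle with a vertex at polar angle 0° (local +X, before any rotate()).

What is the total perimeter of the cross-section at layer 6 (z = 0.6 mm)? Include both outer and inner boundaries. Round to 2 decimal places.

68.73 mm

At z = 0.6 mm: the cube is present — its section is the full 19×15 rectangle (perimeter 68.00 mm); the r=3 cylinder at (15.5, 0) contributes a regular 32-gon of circumradius 3 (perimeter = 2·32·3.000·sin(180°/32) = 18.82 mm); the r=7.5 cylinder at (-0.5, 12.5) contributes a regular 32-gon of circumradius 7.5 (perimeter = 2·32·7.500·sin(180°/32) = 47.05 mm); the cube at (12.5, 10.5) (footprint 7.5×10) is included at this height (perimeter 35.00 mm); Taking the first minus the rest: starting from the 19×15 cube, the r=3 cylinder at (15.5, 0) partially overlaps it — only the 14.05 mm² overlap (of its 28.09 mm²) is removed, clipping the outline; the r=7.5 cylinder at (-0.5, 12.5) partially overlaps it — only the 57.24 mm² overlap (of its 175.58 mm²) is removed, clipping the outline; the 7.5×10 cube at (12.5, 10.5) partially overlaps it — only the 29.25 mm² overlap (of its 75.00 mm²) is removed, clipping the outline — boundary = 68.73 mm; (rotated 50° about Z; rotation is an isometry so areas/perimeters/island counts are preserved). Overall, the cross-section is a single solid region. Total boundary length (outer) = 68.73 mm.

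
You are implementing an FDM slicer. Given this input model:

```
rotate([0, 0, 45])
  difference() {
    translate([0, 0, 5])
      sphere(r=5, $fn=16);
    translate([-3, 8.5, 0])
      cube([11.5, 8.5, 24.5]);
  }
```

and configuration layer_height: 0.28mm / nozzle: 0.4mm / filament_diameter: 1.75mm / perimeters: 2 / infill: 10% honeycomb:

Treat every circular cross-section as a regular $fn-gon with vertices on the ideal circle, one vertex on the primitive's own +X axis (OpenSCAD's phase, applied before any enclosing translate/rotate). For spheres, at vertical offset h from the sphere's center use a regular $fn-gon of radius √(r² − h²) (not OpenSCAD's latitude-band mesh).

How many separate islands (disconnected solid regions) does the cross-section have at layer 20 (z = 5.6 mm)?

1

At z = 5.6 mm: the sphere: section is a regular 16-gon, circumradius = √(r²−h²) = √(5²−0.6²) = 4.964; the 11.5×8.5 cube at (-3, 8.5) contributes its full rectangle; Subtracting the remaining from the first: starting from the r=5 sphere, the 11.5×8.5 cube at (-3, 8.5) misses the remaining region (no effect) — 1 connected region; (rotated 45° about Z; rotation is an isometry so areas/perimeters/island counts are preserved). Overall, the cross-section is a single solid region. Island count = 1.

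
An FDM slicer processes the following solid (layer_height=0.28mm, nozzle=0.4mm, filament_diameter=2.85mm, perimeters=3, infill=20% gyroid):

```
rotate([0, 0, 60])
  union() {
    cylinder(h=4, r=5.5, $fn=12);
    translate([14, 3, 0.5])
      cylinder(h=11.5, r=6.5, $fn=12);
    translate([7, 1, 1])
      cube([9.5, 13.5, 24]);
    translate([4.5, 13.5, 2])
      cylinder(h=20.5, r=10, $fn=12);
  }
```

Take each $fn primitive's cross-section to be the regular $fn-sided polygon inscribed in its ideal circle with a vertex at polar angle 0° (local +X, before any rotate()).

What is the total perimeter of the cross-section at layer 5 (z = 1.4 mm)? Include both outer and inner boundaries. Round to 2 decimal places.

89.49 mm

At z = 1.4 mm: the r=5.5 cylinder contributes a regular 12-gon of circumradius 5.5 (perimeter = 2·12·5.500·sin(180°/12) = 34.16 mm); the r=6.5 cylinder at (14, 3) contributes a regular 12-gon of circumradius 6.5 (perimeter = 2·12·6.500·sin(180°/12) = 40.38 mm); the 9.5×13.5 cube at (7, 1) contributes its full rectangle (perimeter 46.00 mm); the cylinder at (4.5, 13.5) does not reach this height (z outside [2, 22.5]); Merging all regions: the regions partially overlap (shared area 64.56 mm²), so the edge portions inside another operand are dropped and the merged outline is re-measured after clipping — boundary = 89.49 mm; (rotated 60° about Z; rotation is an isometry so areas/perimeters/island counts are preserved). Overall, the cross-section has 2 separate islands. Total boundary length (outer) = 89.49 mm.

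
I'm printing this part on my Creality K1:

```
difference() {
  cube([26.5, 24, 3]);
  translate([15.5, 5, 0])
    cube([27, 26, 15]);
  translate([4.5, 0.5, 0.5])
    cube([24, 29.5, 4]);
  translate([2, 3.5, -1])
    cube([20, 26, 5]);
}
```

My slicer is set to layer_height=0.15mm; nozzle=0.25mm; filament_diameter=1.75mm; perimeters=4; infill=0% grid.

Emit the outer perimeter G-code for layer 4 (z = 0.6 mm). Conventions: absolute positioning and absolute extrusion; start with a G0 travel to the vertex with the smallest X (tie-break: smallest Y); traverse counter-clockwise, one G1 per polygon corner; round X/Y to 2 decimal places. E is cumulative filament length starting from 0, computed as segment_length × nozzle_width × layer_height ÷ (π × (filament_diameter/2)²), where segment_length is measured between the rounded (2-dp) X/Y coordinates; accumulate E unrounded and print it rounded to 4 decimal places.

At z = 0.6 mm: the cube is present — its section is the full 26.5×24 rectangle; the cube at (15.5, 5) (footprint 27×26) is included at this height; the cube at (4.5, 0.5) (footprint 24×29.5) is included at this height; the cube at (2, 3.5) (footprint 20×26) is included at this height; After the difference (first − rest): starting from the 26.5×24 cube, the 27×26 cube at (15.5, 5) partially overlaps it — only the 209.00 mm² overlap (of its 702.00 mm²) is removed, clipping the outline; the 24×29.5 cube at (4.5, 0.5) partially overlaps it — only the 308.00 mm² overlap (of its 708.00 mm²) is removed, clipping the outline; the 20×26 cube at (2, 3.5) partially overlaps it — only the 51.25 mm² overlap (of its 520.00 mm²) is removed, clipping the outline — 1 connected region. The outline is a single polygon with 8 vertices. Extrusion per mm of travel: 0.25 × 0.15 / (π × 0.875²) = 0.015591. Accumulating E over each segment gives final E = 1.5747.

G0 X0.00 Y0.00 Z0.60
G1 X26.50 Y0.00 E0.4132
G1 X26.50 Y0.50 E0.4209
G1 X4.50 Y0.50 E0.7639
G1 X4.50 Y3.50 E0.8107
G1 X2.00 Y3.50 E0.8497
G1 X2.00 Y24.00 E1.1693
G1 X0.00 Y24.00 E1.2005
G1 X0.00 Y0.00 E1.5747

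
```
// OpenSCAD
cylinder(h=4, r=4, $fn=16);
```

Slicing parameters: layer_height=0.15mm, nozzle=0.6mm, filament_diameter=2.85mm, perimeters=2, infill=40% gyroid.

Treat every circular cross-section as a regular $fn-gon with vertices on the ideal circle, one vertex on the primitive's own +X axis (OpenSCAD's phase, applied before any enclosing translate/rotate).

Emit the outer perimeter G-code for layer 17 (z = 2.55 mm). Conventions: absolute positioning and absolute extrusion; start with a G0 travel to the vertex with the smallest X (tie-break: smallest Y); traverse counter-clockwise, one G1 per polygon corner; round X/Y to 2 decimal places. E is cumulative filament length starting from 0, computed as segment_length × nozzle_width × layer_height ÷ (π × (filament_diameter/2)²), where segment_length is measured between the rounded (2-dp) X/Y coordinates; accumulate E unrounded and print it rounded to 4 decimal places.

At z = 2.55 mm: the cylinder: section is a regular 16-gon, circumradius r=4. The outline is a single polygon with 16 vertices. Extrusion per mm of travel: 0.6 × 0.15 / (π × 1.425²) = 0.014108. Accumulating E over each segment gives final E = 0.3525.

G0 X-4.00 Y0.00 Z2.55
G1 X-3.70 Y-1.53 E0.0220
G1 X-2.83 Y-2.83 E0.0441
G1 X-1.53 Y-3.70 E0.0661
G1 X0.00 Y-4.00 E0.0881
G1 X1.53 Y-3.70 E0.1101
G1 X2.83 Y-2.83 E0.1322
G1 X3.70 Y-1.53 E0.1543
G1 X4.00 Y0.00 E0.1763
G1 X3.70 Y1.53 E0.1983
G1 X2.83 Y2.83 E0.2203
G1 X1.53 Y3.70 E0.2424
G1 X0.00 Y4.00 E0.2644
G1 X-1.53 Y3.70 E0.2864
G1 X-2.83 Y2.83 E0.3085
G1 X-3.70 Y1.53 E0.3305
G1 X-4.00 Y0.00 E0.3525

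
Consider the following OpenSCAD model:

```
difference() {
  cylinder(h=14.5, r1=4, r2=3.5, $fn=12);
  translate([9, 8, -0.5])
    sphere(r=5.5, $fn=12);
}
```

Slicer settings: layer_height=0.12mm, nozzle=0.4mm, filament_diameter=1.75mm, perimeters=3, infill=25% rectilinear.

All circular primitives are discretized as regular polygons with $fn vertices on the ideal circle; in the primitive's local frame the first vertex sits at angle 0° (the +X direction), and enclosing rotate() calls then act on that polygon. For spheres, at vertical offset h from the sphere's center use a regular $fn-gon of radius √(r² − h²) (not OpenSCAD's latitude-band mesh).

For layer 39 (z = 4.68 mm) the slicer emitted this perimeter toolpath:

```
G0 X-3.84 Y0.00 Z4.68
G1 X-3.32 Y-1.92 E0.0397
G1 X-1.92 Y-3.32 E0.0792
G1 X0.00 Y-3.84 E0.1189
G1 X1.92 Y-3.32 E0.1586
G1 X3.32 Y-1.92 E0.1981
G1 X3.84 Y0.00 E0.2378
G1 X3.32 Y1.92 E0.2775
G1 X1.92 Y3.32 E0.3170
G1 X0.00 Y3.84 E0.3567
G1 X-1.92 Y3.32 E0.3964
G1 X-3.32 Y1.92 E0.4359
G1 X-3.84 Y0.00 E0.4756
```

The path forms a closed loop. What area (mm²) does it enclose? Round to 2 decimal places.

44.16 mm²

Apply the shoelace formula to the sequence of (X, Y) vertices; enclosed area = 44.16 mm².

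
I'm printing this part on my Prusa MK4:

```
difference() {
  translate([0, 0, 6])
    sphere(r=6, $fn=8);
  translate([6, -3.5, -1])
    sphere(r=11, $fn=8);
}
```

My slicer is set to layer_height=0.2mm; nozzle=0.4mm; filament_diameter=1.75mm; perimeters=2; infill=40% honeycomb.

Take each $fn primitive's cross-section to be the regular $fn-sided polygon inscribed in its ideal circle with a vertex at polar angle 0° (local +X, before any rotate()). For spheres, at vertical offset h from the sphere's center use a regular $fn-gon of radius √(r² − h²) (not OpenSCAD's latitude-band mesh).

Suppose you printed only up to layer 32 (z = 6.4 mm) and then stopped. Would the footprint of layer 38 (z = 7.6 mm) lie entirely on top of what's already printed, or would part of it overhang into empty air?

Compare the two slices. At z = 6.4: the sphere: section is a regular 8-gon, circumradius = √(r²−h²) = √(6²−0.4²) = 5.987 (area = (8/2)·5.987²·sin(360°/8) = 101.37 mm²); the sphere at (6, -3.5): section is a regular 8-gon, circumradius = √(r²−h²) = √(11²−7.4²) = 8.139 (area = (8/2)·8.139²·sin(360°/8) = 187.36 mm²); Subtracting the remaining from the first: starting from the r=6 sphere (101.37 mm²), the r=11 sphere at (6, -3.5) partially overlaps it — only the 51.06 mm² overlap (of its 187.36 mm²) is removed, clipping the outline — area = 50.32 mm². At z = 7.6: the sphere: section is a regular 8-gon, circumradius = √(r²−h²) = √(6²−1.6²) = 5.783 (area = (8/2)·5.783²·sin(360°/8) = 94.58 mm²); the r=11 sphere at (6, -3.5) contributes a regular 8-gon of circumradius √(11²−8.6²) = 6.859 (area = (8/2)·6.859²·sin(360°/8) = 133.05 mm²); Subtracting the remaining from the first: starting from the r=6 sphere (94.58 mm²), the r=11 sphere at (6, -3.5) partially overlaps it — only the 34.18 mm² overlap (of its 133.05 mm²) is removed, clipping the outline — area = 60.40 mm². Checking containment: at z = 7.6 the cross-section extends beyond the z = 6.4 cross-section by about 14.09 mm².

part overhangs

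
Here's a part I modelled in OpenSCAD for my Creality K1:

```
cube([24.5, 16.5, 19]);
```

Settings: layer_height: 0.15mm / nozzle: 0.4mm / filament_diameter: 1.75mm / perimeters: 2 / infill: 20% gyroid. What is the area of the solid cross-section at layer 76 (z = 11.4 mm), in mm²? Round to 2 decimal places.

404.25 mm²

At z = 11.4 mm: the cube (footprint 24.5×16.5) is included at this height (area 404.25 mm²). Overall, the cross-section is a single solid region. Net area = 404.25 mm².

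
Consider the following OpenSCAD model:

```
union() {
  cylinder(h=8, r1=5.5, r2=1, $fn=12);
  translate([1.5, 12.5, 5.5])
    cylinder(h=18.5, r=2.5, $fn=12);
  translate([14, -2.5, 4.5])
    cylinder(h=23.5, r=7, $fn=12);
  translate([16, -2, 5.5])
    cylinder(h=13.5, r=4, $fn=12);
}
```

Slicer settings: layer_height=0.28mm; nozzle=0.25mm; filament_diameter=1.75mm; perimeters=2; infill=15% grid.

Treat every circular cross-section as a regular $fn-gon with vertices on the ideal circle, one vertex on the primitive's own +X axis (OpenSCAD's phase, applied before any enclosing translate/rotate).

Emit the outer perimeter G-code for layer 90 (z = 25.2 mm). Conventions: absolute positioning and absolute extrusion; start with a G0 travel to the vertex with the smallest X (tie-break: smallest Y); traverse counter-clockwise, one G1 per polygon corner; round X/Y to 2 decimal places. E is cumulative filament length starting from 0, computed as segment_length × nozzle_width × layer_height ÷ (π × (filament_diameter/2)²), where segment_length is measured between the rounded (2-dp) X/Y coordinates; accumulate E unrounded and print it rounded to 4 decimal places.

At z = 25.2 mm: the cone is not intersected at this z (z outside [0, 8]); the cylinder at (1.5, 12.5) does not reach this height (z outside [5.5, 24]); the r=7 cylinder at (14, -2.5) gives a regular 12-gon of circumradius 7 (constant along its height); the cylinder at (16, -2) is absent (z outside [5.5, 19]); Combining (union): only the r=7 cylinder at (14, -2.5) is present, so the union is just that shape — 1 connected region. The outline is a single polygon with 12 vertices. Extrusion per mm of travel: 0.25 × 0.28 / (π × 0.875²) = 0.029103. Accumulating E over each segment gives final E = 1.2652.

G0 X7.00 Y-2.50 Z25.20
G1 X7.94 Y-6.00 E0.1055
G1 X10.50 Y-8.56 E0.2108
G1 X14.00 Y-9.50 E0.3163
G1 X17.50 Y-8.56 E0.4218
G1 X20.06 Y-6.00 E0.5271
G1 X21.00 Y-2.50 E0.6326
G1 X20.06 Y1.00 E0.7381
G1 X17.50 Y3.56 E0.8434
G1 X14.00 Y4.50 E0.9489
G1 X10.50 Y3.56 E1.0544
G1 X7.94 Y1.00 E1.1597
G1 X7.00 Y-2.50 E1.2652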